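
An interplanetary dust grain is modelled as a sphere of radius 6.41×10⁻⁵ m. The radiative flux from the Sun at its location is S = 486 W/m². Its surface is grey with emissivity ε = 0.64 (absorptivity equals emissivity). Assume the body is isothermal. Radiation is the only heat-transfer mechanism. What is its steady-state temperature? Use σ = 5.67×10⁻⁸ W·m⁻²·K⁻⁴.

At equilibrium, absorbed power = emitted power.
Absorbing cross-section = πr² = 1.291×10⁻⁸ m²; emitting surface = 4πr² = 5.163×10⁻⁸ m² (ratio 4).
εS·A_cross = εσ·A_surf·T⁴  ⇒  T⁴ = S/(4σ)   (ε cancels).
T⁴ = 486/(4·5.67×10⁻⁸) = 2.143×10⁹ K⁴.
T = (2.143×10⁹)^(1/4).

T ≈ 215 K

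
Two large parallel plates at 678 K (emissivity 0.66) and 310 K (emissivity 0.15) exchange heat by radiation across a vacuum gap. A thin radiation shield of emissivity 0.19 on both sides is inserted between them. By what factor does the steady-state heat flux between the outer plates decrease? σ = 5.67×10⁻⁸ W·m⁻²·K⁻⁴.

Without shield: q₀ = σΔ(T⁴)/(1/ε₁+1/ε₂−1) with denominator 7.182.
With shield the two gaps are in series; the resistances add: (1/ε₁+1/ε_s−1)+(1/ε_s+1/ε₂−1) = 5.778+10.93 = 16.71.
Heat-flux ratio q₀/q = 16.71/7.182.

factor ≈ 2.33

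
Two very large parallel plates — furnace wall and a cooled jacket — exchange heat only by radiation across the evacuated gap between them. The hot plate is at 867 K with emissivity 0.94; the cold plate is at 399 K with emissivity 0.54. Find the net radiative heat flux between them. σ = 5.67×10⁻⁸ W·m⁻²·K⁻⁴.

For two infinite grey parallel plates, q = σ(T₁⁴ − T₂⁴)/(1/ε₁ + 1/ε₂ − 1).
T₁⁴ − T₂⁴ = 5.650×10¹¹ − 2.534×10¹⁰ = 5.397×10¹¹ K⁴.
1/ε₁ + 1/ε₂ − 1 = 1.064 + 1.852 − 1 = 1.916.
q = 5.67×10⁻⁸ × 5.397×10¹¹ / 1.916.

q ≈ 16000 W/m²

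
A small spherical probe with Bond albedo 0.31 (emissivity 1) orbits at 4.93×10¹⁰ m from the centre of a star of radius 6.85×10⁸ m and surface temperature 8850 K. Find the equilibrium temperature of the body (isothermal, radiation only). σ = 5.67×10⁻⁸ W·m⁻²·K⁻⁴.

The star's surface emits σT_*⁴; at distance d the flux is S = σT_*⁴(R_*/d)².
S = 5.67×10⁻⁸·(8850)⁴·(6.85×10⁸/4.93×10¹⁰)² = 67150 W/m².
For an isothermal sphere T⁴ = (1−a)S/(4σ) = 2.043×10¹¹ K⁴.

T ≈ 672 K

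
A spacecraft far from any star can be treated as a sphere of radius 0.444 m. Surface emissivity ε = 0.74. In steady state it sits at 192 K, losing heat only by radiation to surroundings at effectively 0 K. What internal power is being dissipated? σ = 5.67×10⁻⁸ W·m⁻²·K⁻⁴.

Steady state: P = εσA T⁴.
A = 4πr² = 2.477 m²; T⁴ = (192)⁴ = 1.359×10⁹ K⁴.
P = 0.74 × 5.67×10⁻⁸ × 2.477 × 1.359×10⁹.

P ≈ 141 W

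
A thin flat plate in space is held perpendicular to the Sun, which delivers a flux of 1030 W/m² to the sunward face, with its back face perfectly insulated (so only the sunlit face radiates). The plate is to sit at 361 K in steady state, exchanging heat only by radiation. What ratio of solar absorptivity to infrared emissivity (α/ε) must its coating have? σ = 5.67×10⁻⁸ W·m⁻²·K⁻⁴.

α/ε ≈ 0.935

Balance: αS·A = εσ·1A·T⁴ ⇒ α/ε = σT⁴/S.
α/ε = 5.67×10⁻⁸·(361)⁴/1030 = 5.67×10⁻⁸·1.698×10¹⁰/1030.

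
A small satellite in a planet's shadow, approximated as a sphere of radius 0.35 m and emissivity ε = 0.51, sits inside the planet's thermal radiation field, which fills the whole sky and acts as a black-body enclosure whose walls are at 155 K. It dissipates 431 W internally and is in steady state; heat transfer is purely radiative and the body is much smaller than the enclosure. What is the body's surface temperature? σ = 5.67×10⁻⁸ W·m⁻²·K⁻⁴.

T ≈ 318 K

For a small grey body in a large enclosure, net radiated power = εσA(T⁴ − T_w⁴).
Steady state: P = εσA(T⁴ − T_w⁴) with A = 4πr² = 1.539 m².
T⁴ = P/(εσA) + T_w⁴ = 431/(0.51·5.67×10⁻⁸·1.539) + (155)⁴
    = 9.682×10⁹ + 5.772×10⁸ = 1.026×10¹⁰ K⁴.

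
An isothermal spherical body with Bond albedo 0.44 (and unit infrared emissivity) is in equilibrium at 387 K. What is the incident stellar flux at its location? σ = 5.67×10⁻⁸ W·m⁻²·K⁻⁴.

S ≈ 9080 W/m²

(1−a)S·πr² = σ·4πr²·T⁴ ⇒ S = 4σT⁴/(1−a).
S = 4·5.67×10⁻⁸·2.243×10¹⁰/0.560.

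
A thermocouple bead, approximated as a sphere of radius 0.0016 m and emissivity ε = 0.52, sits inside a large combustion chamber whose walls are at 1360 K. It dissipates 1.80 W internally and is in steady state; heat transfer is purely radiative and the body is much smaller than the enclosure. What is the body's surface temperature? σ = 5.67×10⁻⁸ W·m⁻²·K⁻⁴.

For a small grey body in a large enclosure, net radiated power = εσA(T⁴ − T_w⁴).
Steady state: P = εσA(T⁴ − T_w⁴) with A = 4πr² = 3.217×10⁻⁵ m².
T⁴ = P/(εσA) + T_w⁴ = 1.80/(0.52·5.67×10⁻⁸·3.217×10⁻⁵) + (1360)⁴
    = 1.898×10¹² + 3.421×10¹² = 5.319×10¹² K⁴.

T ≈ 1520 K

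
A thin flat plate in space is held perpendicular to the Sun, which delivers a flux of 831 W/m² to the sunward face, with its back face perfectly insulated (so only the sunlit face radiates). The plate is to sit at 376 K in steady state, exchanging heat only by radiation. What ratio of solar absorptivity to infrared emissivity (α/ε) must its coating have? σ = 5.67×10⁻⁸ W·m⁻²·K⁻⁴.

Balance: αS·A = εσ·1A·T⁴ ⇒ α/ε = σT⁴/S.
α/ε = 5.67×10⁻⁸·(376)⁴/831 = 5.67×10⁻⁸·1.999×10¹⁰/831.

α/ε ≈ 1.36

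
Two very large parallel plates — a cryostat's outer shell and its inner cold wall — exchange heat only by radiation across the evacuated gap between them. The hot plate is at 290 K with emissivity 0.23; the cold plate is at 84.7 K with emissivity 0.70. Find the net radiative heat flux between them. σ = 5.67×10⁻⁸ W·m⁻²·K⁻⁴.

For two infinite grey parallel plates, q = σ(T₁⁴ − T₂⁴)/(1/ε₁ + 1/ε₂ − 1).
T₁⁴ − T₂⁴ = 7.073×10⁹ − 5.147×10⁷ = 7.021×10⁹ K⁴.
1/ε₁ + 1/ε₂ − 1 = 4.348 + 1.429 − 1 = 4.776.
q = 5.67×10⁻⁸ × 7.021×10⁹ / 4.776.

q ≈ 83.3 W/m²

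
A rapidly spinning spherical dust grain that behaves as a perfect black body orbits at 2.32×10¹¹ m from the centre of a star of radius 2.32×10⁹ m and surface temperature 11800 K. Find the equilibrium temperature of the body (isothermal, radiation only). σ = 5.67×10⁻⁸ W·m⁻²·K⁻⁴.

T ≈ 834 K

The star's surface emits σT_*⁴; at distance d the flux is S = σT_*⁴(R_*/d)².
S = 5.67×10⁻⁸·(11800)⁴·(2.32×10⁹/2.32×10¹¹)² = 1.099×10⁵ W/m².
For an isothermal sphere T⁴ = (1−a)S/(4σ) = 4.847×10¹¹ K⁴.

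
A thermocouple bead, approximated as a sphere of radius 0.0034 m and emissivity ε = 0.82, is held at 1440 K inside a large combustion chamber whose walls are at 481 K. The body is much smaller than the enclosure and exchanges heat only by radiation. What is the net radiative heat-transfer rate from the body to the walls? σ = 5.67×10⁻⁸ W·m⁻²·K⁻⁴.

For a small grey body in a large enclosure: P_net = εσA(T_body⁴ − T_wall⁴).
A = 4πr² = 1.453×10⁻⁴ m²; T_body⁴ − T_wall⁴ = 4.300×10¹² − 5.353×10¹⁰ = 4.246×10¹² K⁴.
|P_net| = 0.82·5.67×10⁻⁸·1.453×10⁻⁴·4.246×10¹².

P_net ≈ 28.7 W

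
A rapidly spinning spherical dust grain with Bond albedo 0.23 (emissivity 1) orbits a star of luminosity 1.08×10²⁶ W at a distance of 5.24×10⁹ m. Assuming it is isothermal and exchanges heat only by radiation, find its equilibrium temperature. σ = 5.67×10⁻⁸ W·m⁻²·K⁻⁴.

T ≈ 1020 K

First find the stellar flux at distance d: S = L/(4πd²) = 1.08×10²⁶/(4π·(5.24×10⁹)²) = 3.130×10⁵ W/m².
For an isothermal sphere, absorbed (1−a)S·πr² = emitted σ·4πr²·T⁴, so T⁴ = (1−a)S/(4σ).
T⁴ = 0.770·3.130×10⁵/(4·5.67×10⁻⁸) = 1.063×10¹² K⁴.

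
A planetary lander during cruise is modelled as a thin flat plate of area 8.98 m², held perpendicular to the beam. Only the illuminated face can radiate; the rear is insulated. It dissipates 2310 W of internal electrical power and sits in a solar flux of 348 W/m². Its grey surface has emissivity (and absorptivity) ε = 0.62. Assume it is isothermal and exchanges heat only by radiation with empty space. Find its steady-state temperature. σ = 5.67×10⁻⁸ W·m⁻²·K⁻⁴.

T ≈ 341 K

At steady state, absorbed solar power + internal power = radiated power.
Absorbed: α·S·A_cross = 0.62·348·8.980 = 1938 W (cross-section A).
Total input = 1938 + 2310 = 4248 W.
Radiated: εσ·A_surf·T⁴ with A_surf = A = 8.980 m².
T⁴ = 4248/(0.62·5.67×10⁻⁸·8.980) = 1.346×10¹⁰ K⁴.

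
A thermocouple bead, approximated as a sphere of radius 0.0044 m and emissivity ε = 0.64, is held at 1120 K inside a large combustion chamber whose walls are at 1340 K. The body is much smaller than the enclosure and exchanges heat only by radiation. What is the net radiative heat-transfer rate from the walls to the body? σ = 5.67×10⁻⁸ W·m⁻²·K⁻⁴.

P_net ≈ 14.6 W

For a small grey body in a large enclosure: P_net = εσA(T_body⁴ − T_wall⁴).
A = 4πr² = 2.433×10⁻⁴ m²; T_body⁴ − T_wall⁴ = 1.574×10¹² − 3.224×10¹² = -1.651×10¹² K⁴.
|P_net| = 0.64·5.67×10⁻⁸·2.433×10⁻⁴·1.651×10¹².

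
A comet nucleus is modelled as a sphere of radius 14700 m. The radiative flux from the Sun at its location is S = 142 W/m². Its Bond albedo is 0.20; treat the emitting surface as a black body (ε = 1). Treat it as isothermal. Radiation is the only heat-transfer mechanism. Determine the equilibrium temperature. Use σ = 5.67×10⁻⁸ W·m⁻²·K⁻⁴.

At equilibrium, absorbed power = emitted power.
Absorbing cross-section = πr² = 6.789×10⁸ m²; emitting surface = 4πr² = 2.715×10⁹ m² (ratio 4).
(1−a)S·A_cross = εσ·A_surf·T⁴  ⇒  T⁴ = (1−a)S/(4σ).
T⁴ = 0.800·142/(4·5.67×10⁻⁸) = 5.009×10⁸ K⁴.
T = (5.009×10⁸)^(1/4).

T ≈ 150 K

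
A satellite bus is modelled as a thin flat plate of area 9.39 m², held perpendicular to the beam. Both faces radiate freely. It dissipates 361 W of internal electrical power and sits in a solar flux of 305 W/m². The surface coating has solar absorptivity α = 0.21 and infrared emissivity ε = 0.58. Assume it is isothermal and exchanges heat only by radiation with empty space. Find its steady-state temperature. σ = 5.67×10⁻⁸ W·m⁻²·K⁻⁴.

At steady state, absorbed solar power + internal power = radiated power.
Absorbed: α·S·A_cross = 0.21·305·9.390 = 601.4 W (cross-section A).
Total input = 601.4 + 361 = 962.4 W.
Radiated: εσ·A_surf·T⁴ with A_surf = 2A = 18.78 m².
T⁴ = 962.4/(0.58·5.67×10⁻⁸·18.78) = 1.558×10⁹ K⁴.

T ≈ 199 K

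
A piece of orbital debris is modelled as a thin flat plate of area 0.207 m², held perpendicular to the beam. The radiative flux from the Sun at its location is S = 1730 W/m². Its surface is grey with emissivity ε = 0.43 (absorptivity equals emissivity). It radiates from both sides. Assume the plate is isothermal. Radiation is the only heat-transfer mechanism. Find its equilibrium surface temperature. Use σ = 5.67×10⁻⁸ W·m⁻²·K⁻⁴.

At equilibrium, absorbed power = emitted power.
Absorbing cross-section = A = 0.2070 m²; emitting surface = 2A = 0.4140 m² (ratio 2).
εS·A_cross = εσ·A_surf·T⁴  ⇒  T⁴ = S/(2σ)   (ε cancels).
T⁴ = 1730/(2·5.67×10⁻⁸) = 1.526×10¹⁰ K⁴.
T = (1.526×10¹⁰)^(1/4).

T ≈ 351 K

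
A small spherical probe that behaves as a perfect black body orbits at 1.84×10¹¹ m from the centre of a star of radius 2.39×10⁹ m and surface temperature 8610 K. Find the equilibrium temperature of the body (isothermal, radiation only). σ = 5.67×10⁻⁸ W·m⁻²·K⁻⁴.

The star's surface emits σT_*⁴; at distance d the flux is S = σT_*⁴(R_*/d)².
S = 5.67×10⁻⁸·(8610)⁴·(2.39×10⁹/1.84×10¹¹)² = 52570 W/m².
For an isothermal sphere T⁴ = (1−a)S/(4σ) = 2.318×10¹¹ K⁴.

T ≈ 694 K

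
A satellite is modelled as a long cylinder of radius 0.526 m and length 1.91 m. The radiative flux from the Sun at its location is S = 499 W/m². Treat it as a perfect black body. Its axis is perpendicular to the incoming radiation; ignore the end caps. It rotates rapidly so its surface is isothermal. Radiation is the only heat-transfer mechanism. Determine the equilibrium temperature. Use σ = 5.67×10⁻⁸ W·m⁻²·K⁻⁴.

At equilibrium, absorbed power = emitted power.
Absorbing cross-section = 2rL = 2.009 m²; emitting surface = 2πrL = 6.312 m² (ratio π).
S·A_cross = εσ·A_surf·T⁴  ⇒  T⁴ = S/(πσ).
T⁴ = 1.00·499/(π·5.67×10⁻⁸) = 2.801×10⁹ K⁴.
T = (2.801×10⁹)^(1/4).

T ≈ 230 K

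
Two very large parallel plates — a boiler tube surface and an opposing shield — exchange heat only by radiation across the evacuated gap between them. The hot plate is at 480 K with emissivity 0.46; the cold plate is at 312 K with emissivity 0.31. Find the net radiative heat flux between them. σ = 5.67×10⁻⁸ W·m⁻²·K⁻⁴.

For two infinite grey parallel plates, q = σ(T₁⁴ − T₂⁴)/(1/ε₁ + 1/ε₂ − 1).
T₁⁴ − T₂⁴ = 5.308×10¹⁰ − 9.476×10⁹ = 4.361×10¹⁰ K⁴.
1/ε₁ + 1/ε₂ − 1 = 2.174 + 3.226 − 1 = 4.400.
q = 5.67×10⁻⁸ × 4.361×10¹⁰ / 4.400.

q ≈ 562 W/m²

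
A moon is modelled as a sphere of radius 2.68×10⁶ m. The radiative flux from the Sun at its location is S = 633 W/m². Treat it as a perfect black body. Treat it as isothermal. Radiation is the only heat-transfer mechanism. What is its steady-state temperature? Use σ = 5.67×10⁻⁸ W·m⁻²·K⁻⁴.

T ≈ 230 K

At equilibrium, absorbed power = emitted power.
Absorbing cross-section = πr² = 2.256×10¹³ m²; emitting surface = 4πr² = 9.026×10¹³ m² (ratio 4).
S·A_cross = εσ·A_surf·T⁴  ⇒  T⁴ = S/(4σ).
T⁴ = 1.00·633/(4·5.67×10⁻⁸) = 2.791×10⁹ K⁴.
T = (2.791×10⁹)^(1/4).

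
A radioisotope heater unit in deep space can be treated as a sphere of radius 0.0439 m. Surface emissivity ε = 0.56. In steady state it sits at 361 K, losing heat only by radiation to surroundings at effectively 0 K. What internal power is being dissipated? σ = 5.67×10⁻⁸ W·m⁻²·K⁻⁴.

P ≈ 13.1 W

Steady state: P = εσA T⁴.
A = 4πr² = 0.02422 m²; T⁴ = (361)⁴ = 1.698×10¹⁰ K⁴.
P = 0.56 × 5.67×10⁻⁸ × 0.02422 × 1.698×10¹⁰.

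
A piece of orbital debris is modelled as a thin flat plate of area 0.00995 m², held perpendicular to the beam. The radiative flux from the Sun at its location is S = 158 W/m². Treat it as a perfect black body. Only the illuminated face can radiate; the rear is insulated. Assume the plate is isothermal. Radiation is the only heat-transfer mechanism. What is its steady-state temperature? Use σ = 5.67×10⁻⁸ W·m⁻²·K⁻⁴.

T ≈ 230 K

At equilibrium, absorbed power = emitted power.
Absorbing cross-section = A = 0.009950 m²; emitting surface = A = 0.009950 m² (ratio 1).
S·A_cross = εσ·A_surf·T⁴  ⇒  T⁴ = S/(1σ).
T⁴ = 1.00·158/(1·5.67×10⁻⁸) = 2.787×10⁹ K⁴.
T = (2.787×10⁹)^(1/4).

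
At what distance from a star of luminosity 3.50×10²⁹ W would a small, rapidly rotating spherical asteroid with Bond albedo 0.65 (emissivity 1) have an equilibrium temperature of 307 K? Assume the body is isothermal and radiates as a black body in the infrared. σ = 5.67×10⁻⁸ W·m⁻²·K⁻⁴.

d ≈ 2.20×10¹² m

For an isothermal black-emitting sphere, (1−a)S·πr² = σ·4πr²·T⁴ ⇒ S = 4σT⁴/(1−a).
S = 4·5.67×10⁻⁸·(307)⁴/0.350 = 5756 W/m².
Flux falls as S = L/(4πd²), so d = √(L/(4πS)) = √(3.50×10²⁹/(4π·5756)).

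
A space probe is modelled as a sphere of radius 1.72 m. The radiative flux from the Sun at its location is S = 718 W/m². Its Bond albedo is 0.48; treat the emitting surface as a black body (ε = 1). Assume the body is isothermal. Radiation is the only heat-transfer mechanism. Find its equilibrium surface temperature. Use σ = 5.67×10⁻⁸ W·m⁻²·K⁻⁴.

At equilibrium, absorbed power = emitted power.
Absorbing cross-section = πr² = 9.294 m²; emitting surface = 4πr² = 37.18 m² (ratio 4).
(1−a)S·A_cross = εσ·A_surf·T⁴  ⇒  T⁴ = (1−a)S/(4σ).
T⁴ = 0.520·718/(4·5.67×10⁻⁸) = 1.646×10⁹ K⁴.
T = (1.646×10⁹)^(1/4).

T ≈ 201 K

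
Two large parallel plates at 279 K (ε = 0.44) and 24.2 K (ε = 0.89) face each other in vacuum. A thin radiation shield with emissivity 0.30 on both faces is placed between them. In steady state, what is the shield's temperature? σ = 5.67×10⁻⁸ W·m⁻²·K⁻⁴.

T_s ≈ 226 K

In steady state the net flux on the hot side equals that on the cold side.
σ(T₁⁴−T_s⁴)/D₁ = σ(T_s⁴−T₂⁴)/D₂, with D₁ = 1/ε₁+1/ε_s−1 = 4.606, D₂ = 1/ε_s+1/ε₂−1 = 3.457.
Solve for T_s⁴: T_s⁴ = (D₂·T₁⁴ + D₁·T₂⁴)/(D₁+D₂) = 2.598×10⁹ K⁴.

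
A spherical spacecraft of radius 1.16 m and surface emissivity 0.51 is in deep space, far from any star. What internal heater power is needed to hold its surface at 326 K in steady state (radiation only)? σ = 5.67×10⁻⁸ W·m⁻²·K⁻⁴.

P = εσ·4πr²·T⁴.
4πr² = 16.91 m²; T⁴ = 1.129×10¹⁰ K⁴.
P = 0.51·5.67×10⁻⁸·16.91·1.129×10¹⁰.

P ≈ 5520 W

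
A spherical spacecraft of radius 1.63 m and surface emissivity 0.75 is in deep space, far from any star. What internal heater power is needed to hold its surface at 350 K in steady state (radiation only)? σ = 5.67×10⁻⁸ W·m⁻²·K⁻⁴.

P ≈ 21300 W

P = εσ·4πr²·T⁴.
4πr² = 33.39 m²; T⁴ = 1.501×10¹⁰ K⁴.
P = 0.75·5.67×10⁻⁸·33.39·1.501×10¹⁰.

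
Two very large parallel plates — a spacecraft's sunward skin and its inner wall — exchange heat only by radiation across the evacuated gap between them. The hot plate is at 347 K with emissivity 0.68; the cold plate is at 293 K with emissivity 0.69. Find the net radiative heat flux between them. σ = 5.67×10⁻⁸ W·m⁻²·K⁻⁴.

q ≈ 211 W/m²

For two infinite grey parallel plates, q = σ(T₁⁴ − T₂⁴)/(1/ε₁ + 1/ε₂ − 1).
T₁⁴ − T₂⁴ = 1.450×10¹⁰ − 7.370×10⁹ = 7.128×10⁹ K⁴.
1/ε₁ + 1/ε₂ − 1 = 1.471 + 1.449 − 1 = 1.920.
q = 5.67×10⁻⁸ × 7.128×10⁹ / 1.920.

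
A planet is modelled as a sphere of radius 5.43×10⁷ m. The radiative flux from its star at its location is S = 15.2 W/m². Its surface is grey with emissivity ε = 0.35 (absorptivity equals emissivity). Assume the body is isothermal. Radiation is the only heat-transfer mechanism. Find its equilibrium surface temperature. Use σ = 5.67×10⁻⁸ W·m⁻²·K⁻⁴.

At equilibrium, absorbed power = emitted power.
Absorbing cross-section = πr² = 9.263×10¹⁵ m²; emitting surface = 4πr² = 3.705×10¹⁶ m² (ratio 4).
εS·A_cross = εσ·A_surf·T⁴  ⇒  T⁴ = S/(4σ)   (ε cancels).
T⁴ = 15.2/(4·5.67×10⁻⁸) = 6.702×10⁷ K⁴.
T = (6.702×10⁷)^(1/4).

T ≈ 90.5 K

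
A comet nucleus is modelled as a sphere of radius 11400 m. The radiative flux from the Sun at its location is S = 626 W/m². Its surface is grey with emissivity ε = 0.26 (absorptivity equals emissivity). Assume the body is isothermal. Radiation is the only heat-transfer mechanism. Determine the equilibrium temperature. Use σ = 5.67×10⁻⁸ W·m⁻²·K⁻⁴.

T ≈ 229 K

At equilibrium, absorbed power = emitted power.
Absorbing cross-section = πr² = 4.083×10⁸ m²; emitting surface = 4πr² = 1.633×10⁹ m² (ratio 4).
εS·A_cross = εσ·A_surf·T⁴  ⇒  T⁴ = S/(4σ)   (ε cancels).
T⁴ = 626/(4·5.67×10⁻⁸) = 2.760×10⁹ K⁴.
T = (2.760×10⁹)^(1/4).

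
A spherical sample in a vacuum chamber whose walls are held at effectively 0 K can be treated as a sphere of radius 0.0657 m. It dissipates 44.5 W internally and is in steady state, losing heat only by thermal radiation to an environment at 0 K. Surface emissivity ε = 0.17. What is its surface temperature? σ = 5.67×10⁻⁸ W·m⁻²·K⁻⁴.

Steady state: internal power = radiated power, P = εσA T⁴.
Radiating area A = 4πr² = 0.05424 m².
T⁴ = P/(εσA) = 44.5/(0.17·5.67×10⁻⁸·0.05424) = 8.511×10¹⁰ K⁴.
T = (8.511×10¹⁰)^(1/4).

T ≈ 540 K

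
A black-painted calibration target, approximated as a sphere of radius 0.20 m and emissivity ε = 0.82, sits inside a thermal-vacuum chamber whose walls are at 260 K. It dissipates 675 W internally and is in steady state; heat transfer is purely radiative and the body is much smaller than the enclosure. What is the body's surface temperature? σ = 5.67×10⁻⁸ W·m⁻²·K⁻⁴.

For a small grey body in a large enclosure, net radiated power = εσA(T⁴ − T_w⁴).
Steady state: P = εσA(T⁴ − T_w⁴) with A = 4πr² = 0.5027 m².
T⁴ = P/(εσA) + T_w⁴ = 675/(0.82·5.67×10⁻⁸·0.5027) + (260)⁴
    = 2.888×10¹⁰ + 4.570×10⁹ = 3.345×10¹⁰ K⁴.

T ≈ 428 K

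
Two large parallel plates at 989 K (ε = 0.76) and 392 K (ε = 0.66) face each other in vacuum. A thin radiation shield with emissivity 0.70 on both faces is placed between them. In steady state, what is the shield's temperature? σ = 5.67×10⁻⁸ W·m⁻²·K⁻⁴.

T_s ≈ 847 K

In steady state the net flux on the hot side equals that on the cold side.
σ(T₁⁴−T_s⁴)/D₁ = σ(T_s⁴−T₂⁴)/D₂, with D₁ = 1/ε₁+1/ε_s−1 = 1.744, D₂ = 1/ε_s+1/ε₂−1 = 1.944.
Solve for T_s⁴: T_s⁴ = (D₂·T₁⁴ + D₁·T₂⁴)/(D₁+D₂) = 5.154×10¹¹ K⁴.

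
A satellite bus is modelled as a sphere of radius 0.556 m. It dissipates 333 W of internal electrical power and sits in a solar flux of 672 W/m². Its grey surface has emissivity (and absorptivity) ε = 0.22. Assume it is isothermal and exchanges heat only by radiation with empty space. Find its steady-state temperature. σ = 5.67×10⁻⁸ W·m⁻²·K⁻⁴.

T ≈ 315 K

At steady state, absorbed solar power + internal power = radiated power.
Absorbed: α·S·A_cross = 0.22·672·0.9712 = 143.6 W (cross-section πr²).
Total input = 143.6 + 333 = 476.6 W.
Radiated: εσ·A_surf·T⁴ with A_surf = 4πr² = 3.885 m².
T⁴ = 476.6/(0.22·5.67×10⁻⁸·3.885) = 9.835×10⁹ K⁴.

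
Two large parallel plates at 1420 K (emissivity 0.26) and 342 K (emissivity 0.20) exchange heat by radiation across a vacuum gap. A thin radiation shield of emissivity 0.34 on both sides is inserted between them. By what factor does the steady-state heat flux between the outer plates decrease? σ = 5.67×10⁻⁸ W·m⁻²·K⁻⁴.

factor ≈ 1.62

Without shield: q₀ = σΔ(T⁴)/(1/ε₁+1/ε₂−1) with denominator 7.846.
With shield the two gaps are in series; the resistances add: (1/ε₁+1/ε_s−1)+(1/ε_s+1/ε₂−1) = 5.787+6.941 = 12.73.
Heat-flux ratio q₀/q = 12.73/7.846.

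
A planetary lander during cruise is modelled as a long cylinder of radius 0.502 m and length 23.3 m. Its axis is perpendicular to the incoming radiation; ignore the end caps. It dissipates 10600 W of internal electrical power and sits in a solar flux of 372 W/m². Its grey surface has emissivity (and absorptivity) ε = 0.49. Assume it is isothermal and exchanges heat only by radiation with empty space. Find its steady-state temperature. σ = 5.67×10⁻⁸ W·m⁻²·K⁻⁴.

T ≈ 292 K

At steady state, absorbed solar power + internal power = radiated power.
Absorbed: α·S·A_cross = 0.49·372·23.39 = 4264 W (cross-section 2rL).
Total input = 4264 + 10600 = 14860 W.
Radiated: εσ·A_surf·T⁴ with A_surf = 2πrL = 73.49 m².
T⁴ = 14860/(0.49·5.67×10⁻⁸·73.49) = 7.280×10⁹ K⁴.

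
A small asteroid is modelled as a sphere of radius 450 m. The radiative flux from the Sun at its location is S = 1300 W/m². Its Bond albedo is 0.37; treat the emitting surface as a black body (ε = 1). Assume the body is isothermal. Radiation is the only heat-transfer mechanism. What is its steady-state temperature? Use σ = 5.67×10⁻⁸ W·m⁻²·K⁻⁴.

T ≈ 245 K

At equilibrium, absorbed power = emitted power.
Absorbing cross-section = πr² = 6.362×10⁵ m²; emitting surface = 4πr² = 2.545×10⁶ m² (ratio 4).
(1−a)S·A_cross = εσ·A_surf·T⁴  ⇒  T⁴ = (1−a)S/(4σ).
T⁴ = 0.630·1300/(4·5.67×10⁻⁸) = 3.611×10⁹ K⁴.
T = (3.611×10⁹)^(1/4).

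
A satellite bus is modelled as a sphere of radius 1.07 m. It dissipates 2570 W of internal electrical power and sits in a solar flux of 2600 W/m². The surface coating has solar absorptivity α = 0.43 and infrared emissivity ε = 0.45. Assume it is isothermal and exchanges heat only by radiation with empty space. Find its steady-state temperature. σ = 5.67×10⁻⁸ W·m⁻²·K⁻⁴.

At steady state, absorbed solar power + internal power = radiated power.
Absorbed: α·S·A_cross = 0.43·2600·3.597 = 4021 W (cross-section πr²).
Total input = 4021 + 2570 = 6591 W.
Radiated: εσ·A_surf·T⁴ with A_surf = 4πr² = 14.39 m².
T⁴ = 6591/(0.45·5.67×10⁻⁸·14.39) = 1.796×10¹⁰ K⁴.

T ≈ 366 K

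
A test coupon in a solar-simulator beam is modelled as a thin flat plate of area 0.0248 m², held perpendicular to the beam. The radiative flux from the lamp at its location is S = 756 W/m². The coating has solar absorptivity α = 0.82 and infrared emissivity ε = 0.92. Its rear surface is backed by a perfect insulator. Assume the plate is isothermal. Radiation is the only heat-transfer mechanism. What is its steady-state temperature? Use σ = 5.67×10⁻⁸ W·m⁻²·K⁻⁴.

At equilibrium, absorbed power = emitted power.
Absorbing cross-section = A = 0.02480 m²; emitting surface = A = 0.02480 m² (ratio 1).
αS·A_cross = εσ·A_surf·T⁴  ⇒  T⁴ = αS/(ε·1σ).
T⁴ = 0.820·756/(0.92·1·5.67×10⁻⁸) = 1.188×10¹⁰ K⁴.
T = (1.188×10¹⁰)^(1/4).

T ≈ 330 K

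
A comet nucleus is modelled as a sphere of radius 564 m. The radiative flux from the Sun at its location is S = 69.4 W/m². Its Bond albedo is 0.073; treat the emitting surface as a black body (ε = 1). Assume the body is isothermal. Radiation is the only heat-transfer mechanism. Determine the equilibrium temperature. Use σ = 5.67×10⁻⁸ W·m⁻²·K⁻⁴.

At equilibrium, absorbed power = emitted power.
Absorbing cross-section = πr² = 9.993×10⁵ m²; emitting surface = 4πr² = 3.997×10⁶ m² (ratio 4).
(1−a)S·A_cross = εσ·A_surf·T⁴  ⇒  T⁴ = (1−a)S/(4σ).
T⁴ = 0.927·69.4/(4·5.67×10⁻⁸) = 2.837×10⁸ K⁴.
T = (2.837×10⁸)^(1/4).

T ≈ 130 K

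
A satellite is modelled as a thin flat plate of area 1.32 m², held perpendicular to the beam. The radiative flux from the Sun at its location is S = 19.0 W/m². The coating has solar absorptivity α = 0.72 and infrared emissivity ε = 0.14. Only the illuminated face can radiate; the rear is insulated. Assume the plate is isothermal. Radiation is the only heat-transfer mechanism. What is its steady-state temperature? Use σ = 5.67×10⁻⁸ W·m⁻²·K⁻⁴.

T ≈ 204 K

At equilibrium, absorbed power = emitted power.
Absorbing cross-section = A = 1.320 m²; emitting surface = A = 1.320 m² (ratio 1).
αS·A_cross = εσ·A_surf·T⁴  ⇒  T⁴ = αS/(ε·1σ).
T⁴ = 0.720·19.0/(0.14·1·5.67×10⁻⁸) = 1.723×10⁹ K⁴.
T = (1.723×10⁹)^(1/4).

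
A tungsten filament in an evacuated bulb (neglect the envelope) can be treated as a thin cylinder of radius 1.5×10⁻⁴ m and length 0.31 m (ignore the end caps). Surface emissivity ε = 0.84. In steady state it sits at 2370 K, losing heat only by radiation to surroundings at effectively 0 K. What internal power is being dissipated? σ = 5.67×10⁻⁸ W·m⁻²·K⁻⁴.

Steady state: P = εσA T⁴.
A = 2πrL = 2.922×10⁻⁴ m²; T⁴ = (2370)⁴ = 3.155×10¹³ K⁴.
P = 0.84 × 5.67×10⁻⁸ × 2.922×10⁻⁴ × 3.155×10¹³.

P ≈ 439 W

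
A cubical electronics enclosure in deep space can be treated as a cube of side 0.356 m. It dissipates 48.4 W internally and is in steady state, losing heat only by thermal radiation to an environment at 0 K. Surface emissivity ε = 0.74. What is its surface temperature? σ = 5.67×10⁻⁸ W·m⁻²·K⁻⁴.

Steady state: internal power = radiated power, P = εσA T⁴.
Radiating area A = 6L² = 0.7604 m².
T⁴ = P/(εσA) = 48.4/(0.74·5.67×10⁻⁸·0.7604) = 1.517×10⁹ K⁴.
T = (1.517×10⁹)^(1/4).

T ≈ 197 K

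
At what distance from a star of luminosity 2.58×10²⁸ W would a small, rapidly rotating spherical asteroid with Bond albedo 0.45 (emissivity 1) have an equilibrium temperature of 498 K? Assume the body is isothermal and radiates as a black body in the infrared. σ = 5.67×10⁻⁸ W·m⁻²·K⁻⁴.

d ≈ 2.85×10¹¹ m

For an isothermal black-emitting sphere, (1−a)S·πr² = σ·4πr²·T⁴ ⇒ S = 4σT⁴/(1−a).
S = 4·5.67×10⁻⁸·(498)⁴/0.550 = 25360 W/m².
Flux falls as S = L/(4πd²), so d = √(L/(4πS)) = √(2.58×10²⁸/(4π·25360)).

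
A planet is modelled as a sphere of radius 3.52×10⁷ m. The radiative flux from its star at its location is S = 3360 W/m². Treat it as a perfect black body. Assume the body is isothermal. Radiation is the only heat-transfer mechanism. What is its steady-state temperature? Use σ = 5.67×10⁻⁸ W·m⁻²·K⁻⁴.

T ≈ 349 K

At equilibrium, absorbed power = emitted power.
Absorbing cross-section = πr² = 3.893×10¹⁵ m²; emitting surface = 4πr² = 1.557×10¹⁶ m² (ratio 4).
S·A_cross = εσ·A_surf·T⁴  ⇒  T⁴ = S/(4σ).
T⁴ = 1.00·3360/(4·5.67×10⁻⁸) = 1.481×10¹⁰ K⁴.
T = (1.481×10¹⁰)^(1/4).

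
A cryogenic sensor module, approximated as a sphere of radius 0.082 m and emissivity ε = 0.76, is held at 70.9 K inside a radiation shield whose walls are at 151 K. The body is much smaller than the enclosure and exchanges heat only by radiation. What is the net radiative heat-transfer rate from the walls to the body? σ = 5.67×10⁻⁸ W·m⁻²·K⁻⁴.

P_net ≈ 1.80 W

For a small grey body in a large enclosure: P_net = εσA(T_body⁴ − T_wall⁴).
A = 4πr² = 0.08450 m²; T_body⁴ − T_wall⁴ = 2.527×10⁷ − 5.199×10⁸ = -4.946×10⁸ K⁴.
|P_net| = 0.76·5.67×10⁻⁸·0.08450·4.946×10⁸.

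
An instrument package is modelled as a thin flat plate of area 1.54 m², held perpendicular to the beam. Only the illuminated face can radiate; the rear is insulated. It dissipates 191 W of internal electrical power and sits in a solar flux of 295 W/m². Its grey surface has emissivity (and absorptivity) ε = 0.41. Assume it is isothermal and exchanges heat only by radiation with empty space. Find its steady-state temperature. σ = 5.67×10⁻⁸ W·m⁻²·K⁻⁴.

At steady state, absorbed solar power + internal power = radiated power.
Absorbed: α·S·A_cross = 0.41·295·1.540 = 186.3 W (cross-section A).
Total input = 186.3 + 191 = 377.3 W.
Radiated: εσ·A_surf·T⁴ with A_surf = A = 1.540 m².
T⁴ = 377.3/(0.41·5.67×10⁻⁸·1.540) = 1.054×10¹⁰ K⁴.

T ≈ 320 K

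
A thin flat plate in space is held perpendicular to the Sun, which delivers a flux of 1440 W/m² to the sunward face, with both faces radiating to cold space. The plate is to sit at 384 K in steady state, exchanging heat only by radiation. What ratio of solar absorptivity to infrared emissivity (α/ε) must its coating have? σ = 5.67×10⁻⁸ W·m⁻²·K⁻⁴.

Balance: αS·A = εσ·2A·T⁴ ⇒ α/ε = 2σT⁴/S.
α/ε = 2·5.67×10⁻⁸·(384)⁴/1440 = 2·5.67×10⁻⁸·2.174×10¹⁰/1440.

α/ε ≈ 1.71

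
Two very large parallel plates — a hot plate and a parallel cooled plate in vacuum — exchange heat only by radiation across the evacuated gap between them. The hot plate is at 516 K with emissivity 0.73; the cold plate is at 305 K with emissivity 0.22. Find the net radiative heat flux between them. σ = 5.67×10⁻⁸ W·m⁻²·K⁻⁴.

q ≈ 718 W/m²

For two infinite grey parallel plates, q = σ(T₁⁴ − T₂⁴)/(1/ε₁ + 1/ε₂ − 1).
T₁⁴ − T₂⁴ = 7.089×10¹⁰ − 8.654×10⁹ = 6.224×10¹⁰ K⁴.
1/ε₁ + 1/ε₂ − 1 = 1.370 + 4.545 − 1 = 4.915.
q = 5.67×10⁻⁸ × 6.224×10¹⁰ / 4.915.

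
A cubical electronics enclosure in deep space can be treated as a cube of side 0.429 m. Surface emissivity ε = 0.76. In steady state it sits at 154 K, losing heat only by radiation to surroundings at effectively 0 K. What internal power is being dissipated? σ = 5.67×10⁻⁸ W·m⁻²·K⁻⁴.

Steady state: P = εσA T⁴.
A = 6L² = 1.104 m²; T⁴ = (154)⁴ = 5.624×10⁸ K⁴.
P = 0.76 × 5.67×10⁻⁸ × 1.104 × 5.624×10⁸.

P ≈ 26.8 W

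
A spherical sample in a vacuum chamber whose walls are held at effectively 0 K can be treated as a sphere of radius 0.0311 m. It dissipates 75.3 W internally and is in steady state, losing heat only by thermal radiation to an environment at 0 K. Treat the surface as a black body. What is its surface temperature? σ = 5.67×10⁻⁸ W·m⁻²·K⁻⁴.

T ≈ 575 K

Steady state: internal power = radiated power, P = εσA T⁴.
Radiating area A = 4πr² = 0.01215 m².
T⁴ = P/(εσA) = 75.3/(1.0·5.67×10⁻⁸·0.01215) = 1.093×10¹¹ K⁴.
T = (1.093×10¹¹)^(1/4).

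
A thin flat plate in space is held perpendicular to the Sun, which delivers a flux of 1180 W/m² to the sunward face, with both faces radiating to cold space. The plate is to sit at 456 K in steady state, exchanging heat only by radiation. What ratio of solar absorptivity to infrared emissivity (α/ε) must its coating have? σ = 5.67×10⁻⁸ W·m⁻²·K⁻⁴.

Balance: αS·A = εσ·2A·T⁴ ⇒ α/ε = 2σT⁴/S.
α/ε = 2·5.67×10⁻⁸·(456)⁴/1180 = 2·5.67×10⁻⁸·4.324×10¹⁰/1180.

α/ε ≈ 4.16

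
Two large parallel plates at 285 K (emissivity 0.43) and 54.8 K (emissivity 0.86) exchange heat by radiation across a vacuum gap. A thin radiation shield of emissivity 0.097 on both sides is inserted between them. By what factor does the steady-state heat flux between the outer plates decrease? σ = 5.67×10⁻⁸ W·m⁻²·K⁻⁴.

Without shield: q₀ = σΔ(T⁴)/(1/ε₁+1/ε₂−1) with denominator 2.488.
With shield the two gaps are in series; the resistances add: (1/ε₁+1/ε_s−1)+(1/ε_s+1/ε₂−1) = 11.63+10.47 = 22.11.
Heat-flux ratio q₀/q = 22.11/2.488.

factor ≈ 8.88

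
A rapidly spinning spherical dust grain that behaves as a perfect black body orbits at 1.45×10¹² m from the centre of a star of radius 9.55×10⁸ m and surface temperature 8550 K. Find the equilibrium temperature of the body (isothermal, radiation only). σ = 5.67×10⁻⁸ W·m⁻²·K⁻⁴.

The star's surface emits σT_*⁴; at distance d the flux is S = σT_*⁴(R_*/d)².
S = 5.67×10⁻⁸·(8550)⁴·(9.55×10⁸/1.45×10¹²)² = 131.4 W/m².
For an isothermal sphere T⁴ = (1−a)S/(4σ) = 5.795×10⁸ K⁴.

T ≈ 155 K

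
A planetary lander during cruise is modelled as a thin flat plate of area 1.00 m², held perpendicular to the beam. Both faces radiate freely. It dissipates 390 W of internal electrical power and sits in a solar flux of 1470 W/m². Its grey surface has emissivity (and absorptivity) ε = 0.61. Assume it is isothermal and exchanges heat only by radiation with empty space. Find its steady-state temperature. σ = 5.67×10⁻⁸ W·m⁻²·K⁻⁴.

At steady state, absorbed solar power + internal power = radiated power.
Absorbed: α·S·A_cross = 0.61·1470·1.000 = 896.7 W (cross-section A).
Total input = 896.7 + 390 = 1287 W.
Radiated: εσ·A_surf·T⁴ with A_surf = 2A = 2.000 m².
T⁴ = 1287/(0.61·5.67×10⁻⁸·2.000) = 1.860×10¹⁰ K⁴.

T ≈ 369 K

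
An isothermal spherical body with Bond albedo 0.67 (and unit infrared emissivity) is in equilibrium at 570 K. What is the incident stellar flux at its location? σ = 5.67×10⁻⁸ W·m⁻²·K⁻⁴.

S ≈ 72500 W/m²

(1−a)S·πr² = σ·4πr²·T⁴ ⇒ S = 4σT⁴/(1−a).
S = 4·5.67×10⁻⁸·1.056×10¹¹/0.330.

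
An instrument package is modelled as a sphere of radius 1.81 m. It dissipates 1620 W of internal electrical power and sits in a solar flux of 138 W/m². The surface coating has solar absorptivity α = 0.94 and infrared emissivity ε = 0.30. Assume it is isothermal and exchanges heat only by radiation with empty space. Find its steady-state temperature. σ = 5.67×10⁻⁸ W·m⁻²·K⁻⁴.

At steady state, absorbed solar power + internal power = radiated power.
Absorbed: α·S·A_cross = 0.94·138·10.29 = 1335 W (cross-section πr²).
Total input = 1335 + 1620 = 2955 W.
Radiated: εσ·A_surf·T⁴ with A_surf = 4πr² = 41.17 m².
T⁴ = 2955/(0.30·5.67×10⁻⁸·41.17) = 4.220×10⁹ K⁴.

T ≈ 255 K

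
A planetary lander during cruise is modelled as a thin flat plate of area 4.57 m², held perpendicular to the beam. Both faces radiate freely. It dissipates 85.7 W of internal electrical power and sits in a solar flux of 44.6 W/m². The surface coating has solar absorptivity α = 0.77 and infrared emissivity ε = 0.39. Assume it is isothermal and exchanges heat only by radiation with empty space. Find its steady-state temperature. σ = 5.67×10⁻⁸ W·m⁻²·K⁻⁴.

T ≈ 186 K

At steady state, absorbed solar power + internal power = radiated power.
Absorbed: α·S·A_cross = 0.77·44.6·4.570 = 156.9 W (cross-section A).
Total input = 156.9 + 85.7 = 242.6 W.
Radiated: εσ·A_surf·T⁴ with A_surf = 2A = 9.140 m².
T⁴ = 242.6/(0.39·5.67×10⁻⁸·9.140) = 1.201×10⁹ K⁴.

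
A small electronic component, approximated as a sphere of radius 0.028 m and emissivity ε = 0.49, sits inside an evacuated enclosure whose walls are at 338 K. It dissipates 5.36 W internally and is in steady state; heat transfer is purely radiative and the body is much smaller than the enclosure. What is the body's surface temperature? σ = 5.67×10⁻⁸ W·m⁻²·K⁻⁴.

For a small grey body in a large enclosure, net radiated power = εσA(T⁴ − T_w⁴).
Steady state: P = εσA(T⁴ − T_w⁴) with A = 4πr² = 0.009852 m².
T⁴ = P/(εσA) + T_w⁴ = 5.36/(0.49·5.67×10⁻⁸·0.009852) + (338)⁴
    = 1.958×10¹⁰ + 1.305×10¹⁰ = 3.263×10¹⁰ K⁴.

T ≈ 425 K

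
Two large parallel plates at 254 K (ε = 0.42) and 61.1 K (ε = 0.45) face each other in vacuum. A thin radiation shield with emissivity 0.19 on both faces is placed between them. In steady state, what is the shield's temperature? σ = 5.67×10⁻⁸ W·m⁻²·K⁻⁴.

In steady state the net flux on the hot side equals that on the cold side.
σ(T₁⁴−T_s⁴)/D₁ = σ(T_s⁴−T₂⁴)/D₂, with D₁ = 1/ε₁+1/ε_s−1 = 6.644, D₂ = 1/ε_s+1/ε₂−1 = 6.485.
Solve for T_s⁴: T_s⁴ = (D₂·T₁⁴ + D₁·T₂⁴)/(D₁+D₂) = 2.063×10⁹ K⁴.

T_s ≈ 213 K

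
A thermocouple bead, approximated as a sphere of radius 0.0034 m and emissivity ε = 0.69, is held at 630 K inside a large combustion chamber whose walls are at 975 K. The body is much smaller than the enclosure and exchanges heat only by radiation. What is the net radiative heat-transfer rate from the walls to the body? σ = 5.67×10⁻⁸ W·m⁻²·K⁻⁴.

P_net ≈ 4.24 W

For a small grey body in a large enclosure: P_net = εσA(T_body⁴ − T_wall⁴).
A = 4πr² = 1.453×10⁻⁴ m²; T_body⁴ − T_wall⁴ = 1.575×10¹¹ − 9.037×10¹¹ = -7.462×10¹¹ K⁴.
|P_net| = 0.69·5.67×10⁻⁸·1.453×10⁻⁴·7.462×10¹¹.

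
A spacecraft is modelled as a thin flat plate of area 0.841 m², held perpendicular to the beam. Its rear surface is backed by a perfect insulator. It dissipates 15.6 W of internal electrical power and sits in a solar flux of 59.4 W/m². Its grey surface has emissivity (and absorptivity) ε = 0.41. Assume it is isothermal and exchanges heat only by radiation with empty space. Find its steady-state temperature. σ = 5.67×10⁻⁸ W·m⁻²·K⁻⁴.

T ≈ 207 K

At steady state, absorbed solar power + internal power = radiated power.
Absorbed: α·S·A_cross = 0.41·59.4·0.8410 = 20.48 W (cross-section A).
Total input = 20.48 + 15.6 = 36.08 W.
Radiated: εσ·A_surf·T⁴ with A_surf = A = 0.8410 m².
T⁴ = 36.08/(0.41·5.67×10⁻⁸·0.8410) = 1.846×10⁹ K⁴.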